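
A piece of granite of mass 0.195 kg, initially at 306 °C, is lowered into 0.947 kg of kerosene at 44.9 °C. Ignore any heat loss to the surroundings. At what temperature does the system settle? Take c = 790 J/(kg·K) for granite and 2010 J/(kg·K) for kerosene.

T_f ≈ 64.4 °C

Taking heat into each body as positive, Σ m c ΔT = 0:
0.195·790·(T − 306) + 0.947·2010·(T − 44.9) = 0
154.05(T − 306) + 1903.5(T − 44.9) = 0
(154.05 + 1903.5) T = 154.05·306 + 1903.5·44.9
T = 132605 / 2057.5 = 64.4 °C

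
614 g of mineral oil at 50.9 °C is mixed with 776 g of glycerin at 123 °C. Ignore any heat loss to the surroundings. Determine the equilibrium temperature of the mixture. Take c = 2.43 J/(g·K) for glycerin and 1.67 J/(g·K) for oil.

Let T be the final temperature. ΣQ_i = 0:
776·2.43·(T − 123) + 614·1.67·(T − 50.9) = 0
1885.7(T − 123) + 1025.4(T − 50.9) = 0
(1885.7 + 1025.4) T = 1885.7·123 + 1025.4·50.9
T = 284130 / 2911.1 = 97.6 °C

T_f ≈ 97.6 °C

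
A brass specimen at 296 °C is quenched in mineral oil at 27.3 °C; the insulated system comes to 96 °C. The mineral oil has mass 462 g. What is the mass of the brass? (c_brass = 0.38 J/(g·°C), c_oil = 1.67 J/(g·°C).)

m ≈ 697 g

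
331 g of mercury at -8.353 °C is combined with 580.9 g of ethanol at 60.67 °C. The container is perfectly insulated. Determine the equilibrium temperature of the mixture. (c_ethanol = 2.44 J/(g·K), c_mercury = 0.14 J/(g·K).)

T_f ≈ 58.5 °C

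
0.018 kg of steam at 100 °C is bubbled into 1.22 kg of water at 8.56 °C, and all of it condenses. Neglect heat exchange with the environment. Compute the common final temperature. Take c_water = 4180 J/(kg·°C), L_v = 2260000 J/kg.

Let T be the final temperature. ΣQ_i = 0:
condense steam: −0.018×2260000 = −40680
  condensed water 100 °C→T: 75.24(T − 100)
  original water: 5099.6(T − 8.56)
5174.8 T = 40680 + 7524 + 43653 = 91857
T ≈ 17.75 °C — below 100 °C, confirming all the steam condensed.

T_f ≈ 17.8 °C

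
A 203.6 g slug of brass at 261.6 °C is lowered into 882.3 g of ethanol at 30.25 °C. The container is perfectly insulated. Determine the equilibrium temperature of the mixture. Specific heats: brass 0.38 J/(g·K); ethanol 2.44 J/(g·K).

T_f ≈ 38.3 °C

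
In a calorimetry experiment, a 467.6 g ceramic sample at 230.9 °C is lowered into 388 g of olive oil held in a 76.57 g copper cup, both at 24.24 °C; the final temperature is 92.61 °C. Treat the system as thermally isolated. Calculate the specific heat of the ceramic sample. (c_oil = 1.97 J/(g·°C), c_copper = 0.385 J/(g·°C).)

c ≈ 0.839 J/(g·°C)

Net heat exchanged in the isolated system is zero:
467.6×c×(92.61 − 230.9) + 388×1.97×(92.61 − 24.24) + 76.57×0.385×(92.61 − 24.24) = 0
-64664 c = -54275
c = -54275/-64664 ≈ 0.8393 J/(g·°C)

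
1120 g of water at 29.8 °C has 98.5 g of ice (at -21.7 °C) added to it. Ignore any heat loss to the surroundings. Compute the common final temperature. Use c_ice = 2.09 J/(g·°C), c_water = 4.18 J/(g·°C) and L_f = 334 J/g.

T_f ≈ 20.1 °C

Setting the total heat transfer to zero:
ice -21.7→0 °C: 98.5·2.09·21.7 = 4467.3; fusion: m_ice L_f = 98.5·334 = 32899; meltwater 0→T: 98.5·4.18·T = 411.73 T; water cools: 1120·4.18·(T − 29.8) = 4681.6(T − 29.8)
5093.3 T = 139512 − 37366 = 102145
T ≈ 20.05 °C (positive, so assuming full melt was valid).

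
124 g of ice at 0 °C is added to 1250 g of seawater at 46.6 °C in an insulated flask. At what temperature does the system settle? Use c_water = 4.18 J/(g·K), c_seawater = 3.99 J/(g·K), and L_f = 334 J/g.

T_f ≈ 34.7 °C

Setting the total heat transfer to zero:
latent heat to melt: 124·334 = 41416
  warm the meltwater: 518.32 T
  seawater: 4987.5(T − 46.6)
5505.8 T = 232418 − 41416 = 191002
T ≈ 34.69 °C. Since T > 0 °C, the all-ice-melts assumption holds.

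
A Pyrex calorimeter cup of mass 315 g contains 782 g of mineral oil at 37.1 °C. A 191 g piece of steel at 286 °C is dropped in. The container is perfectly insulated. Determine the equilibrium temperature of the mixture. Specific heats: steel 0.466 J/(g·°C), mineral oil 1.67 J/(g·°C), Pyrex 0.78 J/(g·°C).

T_f ≈ 50.6 °C

With ΣQ=0 the equilibrium temperature is the m·c-weighted mean:
T_f = (89.01·286 + 1305.9·37.1 + 245.7·37.1) / (89.01 + 1305.9 + 245.7)
    = 83022 / 1640.6 ≈ 50.60 °C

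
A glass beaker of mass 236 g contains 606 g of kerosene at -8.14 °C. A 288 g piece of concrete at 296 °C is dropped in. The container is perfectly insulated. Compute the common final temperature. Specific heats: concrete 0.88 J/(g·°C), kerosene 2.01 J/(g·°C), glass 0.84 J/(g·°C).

T_f ≈ 38.0 °C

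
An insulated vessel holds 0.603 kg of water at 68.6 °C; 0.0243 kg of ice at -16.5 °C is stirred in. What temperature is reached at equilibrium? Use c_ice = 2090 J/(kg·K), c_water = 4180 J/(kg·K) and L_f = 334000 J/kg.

T_f ≈ 62.5 °C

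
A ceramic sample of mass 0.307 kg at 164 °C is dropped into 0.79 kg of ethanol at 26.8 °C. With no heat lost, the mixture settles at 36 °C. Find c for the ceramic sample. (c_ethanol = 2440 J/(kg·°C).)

c ≈ 451 J/(kg·°C)

Heat lost by the ceramic sample = heat gained by the ethanol:
0.307·c·(164 − 36) = 0.79·2440·(36 − 26.8)
39.3 c = 17734  ⇒  c ≈ 451.3 J/(kg·°C)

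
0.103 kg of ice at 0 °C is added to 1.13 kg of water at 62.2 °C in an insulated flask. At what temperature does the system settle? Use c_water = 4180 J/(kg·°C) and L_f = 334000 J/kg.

T_f ≈ 50.3 °C

Energy conservation, ΣQ = 0:
melt ice: 0.103·334000 = 34402
  warm the meltwater: 430.54 T
  water cools: 1.13·4180·(T − 62.2) = 4723.4(T − 62.2)
5153.9 T = 293795 − 34402 = 259393
T ≈ 50.33 °C. Since T > 0 °C, the all-ice-melts assumption holds.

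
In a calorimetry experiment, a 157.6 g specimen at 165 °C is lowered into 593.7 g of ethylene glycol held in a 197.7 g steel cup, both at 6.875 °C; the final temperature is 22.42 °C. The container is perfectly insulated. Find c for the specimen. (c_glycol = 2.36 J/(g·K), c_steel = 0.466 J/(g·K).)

c ≈ 1.03 J/(g·K)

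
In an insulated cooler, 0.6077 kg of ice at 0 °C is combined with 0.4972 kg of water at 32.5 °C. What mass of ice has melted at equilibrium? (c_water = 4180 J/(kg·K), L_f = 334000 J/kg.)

m_melted ≈ 0.202 kg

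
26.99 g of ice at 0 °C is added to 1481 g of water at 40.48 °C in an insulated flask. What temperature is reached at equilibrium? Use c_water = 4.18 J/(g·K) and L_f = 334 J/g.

T_f ≈ 38.3 °C

Energy conservation, ΣQ = 0:
melt ice: 26.99·334 = 9014.7; warm the meltwater: 112.82 T; water cools: 1481·4.18·(T − 40.48) = 6190.6(T − 40.48)
6303.4 T = 250595 − 9014.7 = 241580
T ≈ 38.33 °C. Since T > 0 °C, the all-ice-melts assumption holds.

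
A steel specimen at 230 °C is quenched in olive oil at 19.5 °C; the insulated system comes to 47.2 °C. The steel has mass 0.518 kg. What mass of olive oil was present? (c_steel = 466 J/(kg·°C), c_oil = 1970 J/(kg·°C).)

Setting the total heat transfer to zero:
0.518·466·(47.2 − 230) + m·1970·(47.2 − 19.5) = 0
54569 m = 44126
m = 44126/54569 ≈ 0.8086 kg

m ≈ 0.809 kg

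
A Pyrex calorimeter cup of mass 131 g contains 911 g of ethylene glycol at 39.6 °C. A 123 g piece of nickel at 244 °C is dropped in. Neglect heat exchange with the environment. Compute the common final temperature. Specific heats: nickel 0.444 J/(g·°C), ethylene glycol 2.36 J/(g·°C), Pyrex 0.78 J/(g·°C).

T_f ≈ 44.4 °C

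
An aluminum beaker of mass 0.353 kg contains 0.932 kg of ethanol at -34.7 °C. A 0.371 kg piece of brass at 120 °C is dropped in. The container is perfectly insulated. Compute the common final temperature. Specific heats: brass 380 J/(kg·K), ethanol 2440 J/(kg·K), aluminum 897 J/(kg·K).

Heat gained plus heat lost sum to zero:
0.371*380*(T − 120) + 0.932*2440*(T − (-34.7)) + 0.353*897*(T − (-34.7)) = 0
140.98(T − 120) + 2274.1(T − (-34.7)) + 316.64(T − (-34.7)) = 0
2731.7 T = -72980
T = -72980/2731.7 ≈ -26.72 °C

T_f ≈ -26.7 °C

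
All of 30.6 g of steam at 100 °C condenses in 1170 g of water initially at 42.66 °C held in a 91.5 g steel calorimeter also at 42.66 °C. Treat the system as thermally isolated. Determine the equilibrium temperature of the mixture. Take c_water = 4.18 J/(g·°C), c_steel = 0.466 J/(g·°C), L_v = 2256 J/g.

Setting the total heat transfer to zero:
steam→water at 100 °C releases m L_v = 30.6·2256 = 69034
  condensate cools 100→T: 30.6·4.18·(T − 100) = 127.91(T − 100)
  original water: 4890.6(T − 42.66)
  steel cup: 91.5·0.466·(T − 42.66) = 42.64(T − 42.66)
5061.1 T = 69034 + 12791 + 210452 = 292276
T ≈ 57.75 °C — below 100 °C, confirming all the steam condensed.

T_f ≈ 57.7 °C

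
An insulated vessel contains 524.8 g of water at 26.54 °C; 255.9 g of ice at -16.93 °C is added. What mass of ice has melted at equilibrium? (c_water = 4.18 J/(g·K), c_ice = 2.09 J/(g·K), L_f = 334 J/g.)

Heat available from the water dropping to 0 °C: 524.8×4.18×26.54 = 58220 J.
Of that, 255.9×2.09×16.93 = 9054.7 J goes to bring the ice to 0 °C, leaving 49165 J.
Melting all 255.9 g of ice would need 255.9×334 = 85471 J.
49165 J < 85471 J, so only part of the ice melts and the system sits at 0 °C.
m_melted×334 = 49165  ⇒  m_melted ≈ 147.2 g.

m_melted ≈ 147 g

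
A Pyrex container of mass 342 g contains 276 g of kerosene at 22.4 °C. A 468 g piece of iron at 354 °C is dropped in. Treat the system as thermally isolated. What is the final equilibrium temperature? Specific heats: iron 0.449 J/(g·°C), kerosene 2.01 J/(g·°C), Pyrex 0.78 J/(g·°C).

T_f ≈ 89.9 °C

Let T be the final temperature. ΣQ_i = 0:
468*0.449*(T − 354) + 276*2.01*(T − 22.4) + 342*0.78*(T − 22.4) = 0
210.13(T − 354) + 554.76(T − 22.4) + 266.76(T − 22.4) = 0
(210.13 + 554.76 + 266.76) T = 210.13*354 + 554.76*22.4 + 266.76*22.4
T = 92789 / 1031.7 = 89.9 °C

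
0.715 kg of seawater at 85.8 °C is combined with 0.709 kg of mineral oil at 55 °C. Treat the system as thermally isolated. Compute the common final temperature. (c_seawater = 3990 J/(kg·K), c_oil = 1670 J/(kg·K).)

T_f ≈ 76.8 °C

Energy conservation, ΣQ = 0:
0.715·3990·(T − 85.8) + 0.709·1670·(T − 55) = 0
(2852.8 + 1184) T = 2852.8·85.8 + 1184·55
T = 309896 / 4036.9 = 76.8 °C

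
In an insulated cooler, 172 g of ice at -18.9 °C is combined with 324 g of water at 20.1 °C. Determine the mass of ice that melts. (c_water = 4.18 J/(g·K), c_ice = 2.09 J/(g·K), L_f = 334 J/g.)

m_melted ≈ 61.2 g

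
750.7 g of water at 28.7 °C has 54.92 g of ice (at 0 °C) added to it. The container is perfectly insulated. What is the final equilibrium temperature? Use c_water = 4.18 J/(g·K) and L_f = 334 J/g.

T_f ≈ 21.3 °C

Taking heat into each body as positive, Σ m c ΔT = 0:
fusion: m_ice L_f = 54.92·334 = 18343
  meltwater 0→T: 54.92·4.18·T = 229.57 T
  water: 3137.9(T − 28.7)
3367.5 T = 90058 − 18343 = 71715
T ≈ 21.30 °C (positive, so assuming full melt was valid).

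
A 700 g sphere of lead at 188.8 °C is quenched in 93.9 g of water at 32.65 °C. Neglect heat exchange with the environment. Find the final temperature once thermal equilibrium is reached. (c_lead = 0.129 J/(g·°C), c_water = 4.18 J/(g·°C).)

T_f ≈ 61.9 °C

T_f is the heat-capacity-weighted average of the initial temperatures:
T_f = (90.3·188.8 + 392.5·32.65) / (90.3 + 392.5)
    = 29864 / 482.8 ≈ 61.86 °C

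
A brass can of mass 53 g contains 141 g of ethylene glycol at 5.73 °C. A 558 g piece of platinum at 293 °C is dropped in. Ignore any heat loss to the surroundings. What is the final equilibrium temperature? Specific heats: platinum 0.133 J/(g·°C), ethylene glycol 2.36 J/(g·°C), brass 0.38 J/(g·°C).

Conservation of energy gives ΣQ = 0:
558·0.133·(T − 293) + 141·2.36·(T − 5.73) + 53·0.38·(T − 5.73) = 0
74.21(T − 293) + 332.76(T − 5.73) + 20.14(T − 5.73) = 0
427.11 T = 23767
T = 23767 / 427.11 = 55.6 °C

T_f ≈ 55.6 °C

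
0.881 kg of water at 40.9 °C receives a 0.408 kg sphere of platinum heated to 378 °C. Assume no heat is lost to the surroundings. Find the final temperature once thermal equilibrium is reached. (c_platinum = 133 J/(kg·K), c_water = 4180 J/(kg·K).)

T_f ≈ 45.8 °C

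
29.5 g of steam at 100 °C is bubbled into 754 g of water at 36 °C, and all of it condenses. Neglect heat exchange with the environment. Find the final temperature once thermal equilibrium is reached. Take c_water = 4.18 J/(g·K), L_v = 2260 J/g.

T_f ≈ 58.8 °C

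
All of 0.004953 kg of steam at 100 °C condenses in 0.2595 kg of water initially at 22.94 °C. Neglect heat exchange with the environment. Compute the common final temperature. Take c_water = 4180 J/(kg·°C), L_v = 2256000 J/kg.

T_f ≈ 34.5 °C

Energy conservation, ΣQ = 0:
condense steam: −0.004953·2256000 = −11174; condensed water 100 °C→T: 20.7(T − 100); water warms: 0.2595·4180·(T − 22.94) = 1084.7(T − 22.94)
1105.4 T = 11174 + 2070.4 + 24883 = 38128
T ≈ 34.49 °C — below 100 °C, confirming all the steam condensed.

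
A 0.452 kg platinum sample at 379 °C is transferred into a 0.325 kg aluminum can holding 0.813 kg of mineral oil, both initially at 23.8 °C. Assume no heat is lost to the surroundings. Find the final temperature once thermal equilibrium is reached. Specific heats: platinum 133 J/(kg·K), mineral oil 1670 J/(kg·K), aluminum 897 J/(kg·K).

T_f ≈ 36.3 °C

Heat gained plus heat lost sum to zero:
0.452×133×(T − 379) + 0.813×1670×(T − 23.8) + 0.325×897×(T − 23.8) = 0
60.12(T − 379) + 1357.7(T − 23.8) + 291.53(T − 23.8) = 0
(60.12 + 1357.7 + 291.53) T = 60.12×379 + 1357.7×23.8 + 291.53×23.8
T ≈ 36.29 °C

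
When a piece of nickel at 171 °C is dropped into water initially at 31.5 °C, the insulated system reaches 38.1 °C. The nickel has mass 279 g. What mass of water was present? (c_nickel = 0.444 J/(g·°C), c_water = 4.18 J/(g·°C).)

|Q_nickel| = |Q_water|:
279×0.444×(171 − 38.1) = m×4.18×(38.1 − 31.5)
27.59 m = 16463  ⇒  m ≈ 596.7 g

m ≈ 597 g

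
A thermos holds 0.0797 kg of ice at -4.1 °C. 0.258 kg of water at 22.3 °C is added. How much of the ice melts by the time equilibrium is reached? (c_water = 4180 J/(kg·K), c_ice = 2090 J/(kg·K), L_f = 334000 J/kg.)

m_melted ≈ 0.07 kg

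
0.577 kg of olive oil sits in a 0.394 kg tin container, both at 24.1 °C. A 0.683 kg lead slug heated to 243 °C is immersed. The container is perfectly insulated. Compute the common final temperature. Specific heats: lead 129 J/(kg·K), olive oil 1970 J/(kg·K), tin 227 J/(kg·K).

Taking heat into each body as positive, Σ m c ΔT = 0:
0.683×129×(T − 243) + 0.577×1970×(T − 24.1) + 0.394×227×(T − 24.1) = 0
1314.2 T = 50960
T = 50960 / 1314.2 = 38.8 °C

T_f ≈ 38.8 °C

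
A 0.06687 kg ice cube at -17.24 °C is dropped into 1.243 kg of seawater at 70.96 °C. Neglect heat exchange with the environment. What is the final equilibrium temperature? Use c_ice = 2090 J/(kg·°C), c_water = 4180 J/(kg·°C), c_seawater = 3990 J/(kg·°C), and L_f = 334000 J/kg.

Energy balance with sensible and latent terms:
warm ice to 0 °C: 0.06687×2090×(0 − (-17.24)) = 2409.4
  latent heat to melt: 0.06687×334000 = 22335
  meltwater 0→T: 0.06687×4180×T = 279.52 T
  seawater cools: 1.243×3990×(T − 70.96) = 4959.6(T − 70.96)
5239.1 T = 351931 − 24744 = 327187
T ≈ 62.45 °C (positive, so assuming full melt was valid).

T_f ≈ 62.5 °C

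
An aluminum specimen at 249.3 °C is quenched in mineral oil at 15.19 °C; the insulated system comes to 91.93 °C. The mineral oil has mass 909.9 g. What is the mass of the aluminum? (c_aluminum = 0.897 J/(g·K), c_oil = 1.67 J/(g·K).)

Let T be the final temperature. ΣQ_i = 0:
m·0.897·(91.93 − 249.3) + 909.9·1.67·(91.93 − 15.19) = 0
-141.16 m = -116609
m = -116609/-141.16 ≈ 826.1 g

m ≈ 826 g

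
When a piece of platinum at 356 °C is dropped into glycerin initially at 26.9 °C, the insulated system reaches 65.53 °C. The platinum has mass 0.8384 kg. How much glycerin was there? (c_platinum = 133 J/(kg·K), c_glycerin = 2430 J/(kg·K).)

m ≈ 0.345 kg

Conservation of energy gives ΣQ = 0:
0.8384·133·(65.53 − 356) + m·2430·(65.53 − 26.9) = 0
93871 m = 32389
m = 32389/93871 ≈ 0.345 kg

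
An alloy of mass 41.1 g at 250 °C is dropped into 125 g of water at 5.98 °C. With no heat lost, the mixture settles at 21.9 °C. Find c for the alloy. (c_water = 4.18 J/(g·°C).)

c ≈ 0.887 J/(g·°C)

Conservation of energy gives ΣQ = 0:
41.1×c×(21.9 − 250) + 125×4.18×(21.9 − 5.98) = 0
-9374.9 c = -8318.2
c = -8318.2/-9374.9 ≈ 0.8873 J/(g·°C)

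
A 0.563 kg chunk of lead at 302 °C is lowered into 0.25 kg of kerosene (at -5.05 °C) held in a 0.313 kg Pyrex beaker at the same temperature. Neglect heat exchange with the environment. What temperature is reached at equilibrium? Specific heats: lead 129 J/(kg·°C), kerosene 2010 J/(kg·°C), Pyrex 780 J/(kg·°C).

T_f = Σ m_i c_i T_i / Σ m_i c_i:
T_f = (72.63·302 + 502.5·(-5.05) + 244.14·(-5.05)) / (72.63 + 502.5 + 244.14)
    = 18163 / 819.27 ≈ 22.17 °C

T_f ≈ 22.2 °C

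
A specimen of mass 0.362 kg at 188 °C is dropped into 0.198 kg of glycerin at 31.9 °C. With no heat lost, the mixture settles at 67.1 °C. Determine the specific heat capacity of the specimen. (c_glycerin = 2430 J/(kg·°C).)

Setting the total heat transfer to zero:
0.362×c×(67.1 − 188) + 0.198×2430×(67.1 − 31.9) = 0
-43.77 c = -16936
c = -16936/-43.77 ≈ 387 J/(kg·°C)

c ≈ 387 J/(kg·°C)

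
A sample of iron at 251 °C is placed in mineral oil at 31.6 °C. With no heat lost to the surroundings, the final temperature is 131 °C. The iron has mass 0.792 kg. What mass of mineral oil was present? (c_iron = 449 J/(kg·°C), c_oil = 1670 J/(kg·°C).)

|Q_iron| = |Q_oil|:
0.792×449×(251 − 131) = m×1670×(131 − 31.6)
165998 m = 42673  ⇒  m ≈ 0.2571 kg

m ≈ 0.257 kg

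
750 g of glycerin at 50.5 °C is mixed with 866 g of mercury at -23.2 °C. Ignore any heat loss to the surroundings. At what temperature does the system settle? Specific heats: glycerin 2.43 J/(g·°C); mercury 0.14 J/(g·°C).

Setting the total heat transfer to zero:
750*2.43*(T − 50.5) + 866*0.14*(T − (-23.2)) = 0
(1822.5 + 121.24) T = 1822.5*50.5 + 121.24*(-23.2)
T = 89223 / 1943.7 = 45.9 °C

T_f ≈ 45.9 °C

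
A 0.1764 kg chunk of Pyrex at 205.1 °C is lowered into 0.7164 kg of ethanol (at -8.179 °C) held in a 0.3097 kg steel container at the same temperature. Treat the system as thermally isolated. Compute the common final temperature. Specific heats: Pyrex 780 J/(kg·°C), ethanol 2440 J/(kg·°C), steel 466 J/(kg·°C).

T_f ≈ 6.3 °C

Taking heat into each body as positive, Σ m c ΔT = 0:
0.1764·780·(T − 205.1) + 0.7164·2440·(T − (-8.179)) + 0.3097·466·(T − (-8.179)) = 0
2029.9 T = 12743
T = 12743/2029.9 ≈ 6.28 °C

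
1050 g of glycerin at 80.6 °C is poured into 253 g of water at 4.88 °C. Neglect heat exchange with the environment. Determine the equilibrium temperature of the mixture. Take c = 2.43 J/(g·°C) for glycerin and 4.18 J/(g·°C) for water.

|Q_glycerin| = |Q_water|:
1050*2.43*(80.6 − T) = 253*4.18*(T − 4.88)
2551.5(80.6 − T) = 1057.5(T − 4.88)
3609 T = 210812  ⇒  T ≈ 58.41 °C

T_f ≈ 58.4 °C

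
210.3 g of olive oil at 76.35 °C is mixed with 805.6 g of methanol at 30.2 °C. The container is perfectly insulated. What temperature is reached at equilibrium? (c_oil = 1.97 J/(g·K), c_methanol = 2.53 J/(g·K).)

T_f ≈ 38.0 °C

Energy conservation, ΣQ = 0:
210.3·1.97·(T − 76.35) + 805.6·2.53·(T − 30.2) = 0
2452.5 T = 93184
T ≈ 38.00 °C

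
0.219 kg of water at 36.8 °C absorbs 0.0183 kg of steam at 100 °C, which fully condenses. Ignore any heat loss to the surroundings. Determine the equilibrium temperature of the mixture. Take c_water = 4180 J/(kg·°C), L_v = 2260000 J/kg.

T_f ≈ 83.4 °C

Energy balance with sensible and latent terms:
steam→water at 100 °C releases m L_v = 0.0183×2260000 = 41358; condensed water 100 °C→T: 76.49(T − 100); original water: 915.42(T − 36.8)
991.91 T = 41358 + 7649.4 + 33687 = 82695
T ≈ 83.37 °C — below 100 °C, confirming all the steam condensed.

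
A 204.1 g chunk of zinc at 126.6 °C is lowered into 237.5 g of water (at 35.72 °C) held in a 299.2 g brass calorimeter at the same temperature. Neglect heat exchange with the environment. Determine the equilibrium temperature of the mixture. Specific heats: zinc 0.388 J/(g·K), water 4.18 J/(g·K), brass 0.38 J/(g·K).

T_f ≈ 41.8 °C

Let T be the final temperature. ΣQ_i = 0:
204.1*0.388*(T − 126.6) + 237.5*4.18*(T − 35.72) + 299.2*0.38*(T − 35.72) = 0
79.19(T − 126.6) + 992.75(T − 35.72) + 113.7(T − 35.72) = 0
(79.19 + 992.75 + 113.7) T = 79.19*126.6 + 992.75*35.72 + 113.7*35.72
T = 49548/1185.6 ≈ 41.79 °C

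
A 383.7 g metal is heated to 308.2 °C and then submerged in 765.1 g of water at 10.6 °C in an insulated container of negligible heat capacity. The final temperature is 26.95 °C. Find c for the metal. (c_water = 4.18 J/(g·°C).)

m_s c (T_s − T_f) = m_water c_water (T_f − T_0):
383.7×c×(308.2 − 26.95) = 765.1×4.18×(26.95 − 10.6)
107916 c = 52289  ⇒  c ≈ 0.4845 J/(g·°C)

c ≈ 0.485 J/(g·°C)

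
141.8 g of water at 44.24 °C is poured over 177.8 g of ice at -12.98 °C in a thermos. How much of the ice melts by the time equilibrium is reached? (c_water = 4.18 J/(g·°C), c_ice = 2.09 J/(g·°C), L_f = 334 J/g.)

m_melted ≈ 64.1 g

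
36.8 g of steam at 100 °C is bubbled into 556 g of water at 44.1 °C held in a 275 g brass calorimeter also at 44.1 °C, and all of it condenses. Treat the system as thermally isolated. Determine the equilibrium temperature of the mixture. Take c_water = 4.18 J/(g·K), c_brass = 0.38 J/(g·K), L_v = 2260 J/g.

T_f ≈ 79.6 °C

Taking heat into each body as positive, Σ m c ΔT = 0:
latent heat released on condensation: 36.8·2260 = 83168
  condensate cools 100→T: 36.8·4.18·(T − 100) = 153.82(T − 100)
  water warms: 556·4.18·(T − 44.1) = 2324.1(T − 44.1)
  brass cup: 275·0.38·(T − 44.1) = 104.5(T − 44.1)
2582.4 T = 83168 + 15382 + 107100 = 205651
T ≈ 79.64 °C, under the boiling point, so the assumption holds.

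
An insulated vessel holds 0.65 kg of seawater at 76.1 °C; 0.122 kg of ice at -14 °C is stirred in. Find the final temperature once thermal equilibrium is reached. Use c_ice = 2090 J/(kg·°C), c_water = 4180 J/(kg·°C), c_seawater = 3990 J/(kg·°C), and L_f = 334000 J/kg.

Let T be the final temperature. ΣQ_i = 0:
warm ice to 0 °C: 0.122×2090×(0 − (-14)) = 3569.7
  latent heat to melt: 0.122×334000 = 40748
  warm the meltwater: 509.96 T
  seawater: 2593.5(T − 76.1)
3103.5 T = 197365 − 44318 = 153048
T ≈ 49.32 °C (positive, so assuming full melt was valid).

T_f ≈ 49.3 °C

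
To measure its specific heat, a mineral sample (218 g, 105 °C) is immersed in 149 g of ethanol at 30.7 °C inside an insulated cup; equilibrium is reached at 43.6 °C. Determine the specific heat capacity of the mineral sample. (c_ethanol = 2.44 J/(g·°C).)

c ≈ 0.35 J/(g·°C)

Heat gained plus heat lost sum to zero:
218·c·(43.6 − 105) + 149·2.44·(43.6 − 30.7) = 0
-13385 c = -4689.9
c = -4689.9/-13385 ≈ 0.3504 J/(g·°C)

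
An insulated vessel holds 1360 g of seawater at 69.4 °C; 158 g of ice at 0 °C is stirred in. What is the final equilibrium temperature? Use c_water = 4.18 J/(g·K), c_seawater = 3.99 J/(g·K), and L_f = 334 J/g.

T_f ≈ 53.2 °C

Sum of m c ΔT and latent-heat terms is zero:
fusion: m_ice L_f = 158·334 = 52772
  warm the meltwater: 660.44 T
  seawater cools: 1360·3.99·(T − 69.4) = 5426.4(T − 69.4)
6086.8 T = 376592 − 52772 = 323820
T ≈ 53.20 °C — above 0 °C, consistent with complete melting.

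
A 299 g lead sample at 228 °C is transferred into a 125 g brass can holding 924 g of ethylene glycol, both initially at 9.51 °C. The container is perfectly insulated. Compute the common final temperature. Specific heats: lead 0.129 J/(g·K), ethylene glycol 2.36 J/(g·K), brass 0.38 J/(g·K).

Net heat exchanged in the isolated system is zero:
299·0.129·(T − 228) + 924·2.36·(T − 9.51) + 125·0.38·(T − 9.51) = 0
38.57(T − 228) + 2180.6(T − 9.51) + 47.5(T − 9.51) = 0
2266.7 T = 29984
T = 29984 / 2266.7 = 13.2 °C

T_f ≈ 13.2 °C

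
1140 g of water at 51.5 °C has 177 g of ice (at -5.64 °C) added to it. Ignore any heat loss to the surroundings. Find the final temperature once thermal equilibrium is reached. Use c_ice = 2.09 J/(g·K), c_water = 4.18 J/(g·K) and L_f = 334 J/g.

T_f ≈ 33.5 °C

Taking heat into each body as positive, Σ m c ΔT = 0:
ice -5.64→0 °C: 177×2.09×5.64 = 2086.4
  melt ice: 177×334 = 59118
  meltwater 0→T: 177×4.18×T = 739.86 T
  water cools: 1140×4.18×(T − 51.5) = 4765.2(T − 51.5)
5505.1 T = 245408 − 61204 = 184203
T ≈ 33.46 °C (positive, so assuming full melt was valid).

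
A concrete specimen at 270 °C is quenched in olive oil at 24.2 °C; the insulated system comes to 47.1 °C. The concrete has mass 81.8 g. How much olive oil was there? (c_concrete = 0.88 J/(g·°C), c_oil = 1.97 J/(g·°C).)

m ≈ 356 g

Setting the total heat transfer to zero:
81.8·0.88·(47.1 − 270) + m·1.97·(47.1 − 24.2) = 0
45.11 m = 16045
m = 16045/45.11 ≈ 355.7 g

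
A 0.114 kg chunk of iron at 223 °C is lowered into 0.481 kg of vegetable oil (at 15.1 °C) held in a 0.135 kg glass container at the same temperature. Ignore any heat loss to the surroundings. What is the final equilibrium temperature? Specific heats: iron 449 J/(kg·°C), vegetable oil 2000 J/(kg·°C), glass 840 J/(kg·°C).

T_f ≈ 24.5 °C

Conservation of energy gives ΣQ = 0:
0.114×449×(T − 223) + 0.481×2000×(T − 15.1) + 0.135×840×(T − 15.1) = 0
51.19(T − 223) + 962(T − 15.1) + 113.4(T − 15.1) = 0
1126.6 T = 27653
T ≈ 24.55 °C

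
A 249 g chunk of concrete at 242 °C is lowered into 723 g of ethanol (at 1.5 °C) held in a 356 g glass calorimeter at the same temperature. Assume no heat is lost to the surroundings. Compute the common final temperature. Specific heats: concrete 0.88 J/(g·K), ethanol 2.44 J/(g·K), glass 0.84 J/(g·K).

T_f ≈ 24.6 °C

Setting the total heat transfer to zero:
249*0.88*(T − 242) + 723*2.44*(T − 1.5) + 356*0.84*(T − 1.5) = 0
2282.3 T = 56122
T ≈ 24.59 °C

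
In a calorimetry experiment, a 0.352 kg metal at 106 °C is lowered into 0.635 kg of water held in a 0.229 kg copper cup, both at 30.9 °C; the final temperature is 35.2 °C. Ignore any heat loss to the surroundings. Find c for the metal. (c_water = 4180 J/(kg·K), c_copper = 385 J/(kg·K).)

Net heat exchanged in the isolated system is zero:
0.352·c·(35.2 − 106) + 0.635·4180·(35.2 − 30.9) + 0.229·385·(35.2 − 30.9) = 0
-24.92 c = -11793
c = -11793/-24.92 ≈ 473.2 J/(kg·K)

c ≈ 473 J/(kg·K)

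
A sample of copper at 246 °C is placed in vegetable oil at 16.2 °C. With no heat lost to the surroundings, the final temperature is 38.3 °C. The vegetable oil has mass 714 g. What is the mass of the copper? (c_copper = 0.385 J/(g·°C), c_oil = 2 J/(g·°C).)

Heat lost by the copper = heat gained by the oil:
m·0.385·(246 − 38.3) = 714·2·(38.3 − 16.2)
79.96 m = 31559  ⇒  m ≈ 394.7 g

m ≈ 395 g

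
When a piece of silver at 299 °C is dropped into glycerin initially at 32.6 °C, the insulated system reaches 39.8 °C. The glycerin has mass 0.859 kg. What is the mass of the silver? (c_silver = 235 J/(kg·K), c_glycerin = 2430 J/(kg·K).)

m ≈ 0.247 kg

Setting the total heat transfer to zero:
m·235·(39.8 − 299) + 0.859·2430·(39.8 − 32.6) = 0
-60912 m = -15029
m = -15029/-60912 ≈ 0.2467 kg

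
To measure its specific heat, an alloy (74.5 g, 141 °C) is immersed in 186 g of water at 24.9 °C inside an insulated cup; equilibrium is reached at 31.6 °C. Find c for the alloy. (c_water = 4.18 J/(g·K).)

c ≈ 0.639 J/(g·K)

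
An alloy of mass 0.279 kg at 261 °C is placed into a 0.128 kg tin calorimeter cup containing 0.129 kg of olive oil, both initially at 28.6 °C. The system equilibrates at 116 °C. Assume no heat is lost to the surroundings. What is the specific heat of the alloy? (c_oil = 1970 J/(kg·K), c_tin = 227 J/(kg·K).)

c ≈ 612 J/(kg·K)

Taking heat into each body as positive, Σ m c ΔT = 0:
0.279×c×(116 − 261) + 0.129×1970×(116 − 28.6) + 0.128×227×(116 − 28.6) = 0
-40.46 c = -24750
c = -24750/-40.46 ≈ 611.8 J/(kg·K)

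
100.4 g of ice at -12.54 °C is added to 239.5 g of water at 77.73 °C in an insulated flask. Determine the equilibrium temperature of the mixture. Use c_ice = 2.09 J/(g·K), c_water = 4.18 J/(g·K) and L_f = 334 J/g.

T_f ≈ 29.3 °C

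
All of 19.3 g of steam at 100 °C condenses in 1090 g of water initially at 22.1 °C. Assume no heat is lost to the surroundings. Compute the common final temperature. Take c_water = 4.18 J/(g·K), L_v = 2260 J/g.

Let T be the final temperature. ΣQ_i = 0:
latent heat released on condensation: 19.3×2260 = 43618
  condensed water 100 °C→T: 80.67(T − 100)
  water warms: 1090×4.18×(T − 22.1) = 4556.2(T − 22.1)
4636.9 T = 43618 + 8067.4 + 100692 = 152377
T ≈ 32.86 °C (< 100 °C, so full condensation is consistent).

T_f ≈ 32.9 °C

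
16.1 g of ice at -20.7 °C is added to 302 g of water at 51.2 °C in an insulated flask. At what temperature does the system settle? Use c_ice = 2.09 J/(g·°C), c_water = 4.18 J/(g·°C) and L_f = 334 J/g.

T_f ≈ 44.0 °C

Net heat exchanged in the isolated system is zero:
ice -20.7→0 °C: 16.1·2.09·20.7 = 696.53; fusion: m_ice L_f = 16.1·334 = 5377.4; meltwater 0→T: 16.1·4.18·T = 67.3 T; water cools: 302·4.18·(T − 51.2) = 1262.4(T − 51.2)
1329.7 T = 64633 − 6073.9 = 58559
T ≈ 44.04 °C — above 0 °C, consistent with complete melting.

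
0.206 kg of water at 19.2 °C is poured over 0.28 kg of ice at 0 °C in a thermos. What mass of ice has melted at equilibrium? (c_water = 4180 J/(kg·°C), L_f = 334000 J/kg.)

m_melted ≈ 0.0495 kg

Cooling the water to 0 °C releases 0.206×4180×19.2 = 16533 J.
To melt every bit of ice: 0.28×334000 = 93520 J.
Since 16533 < 93520 J, not all the ice melts; equilibrium is at 0 °C.
m_melt = 16533 / L_f = 0.0495 kg.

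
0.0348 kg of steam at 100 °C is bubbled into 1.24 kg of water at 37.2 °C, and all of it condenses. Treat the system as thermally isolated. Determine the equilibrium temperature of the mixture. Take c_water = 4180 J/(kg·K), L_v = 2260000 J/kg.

T_f ≈ 53.7 °C

Net heat exchanged in the isolated system is zero:
latent heat released on condensation: 0.0348·2260000 = 78648; condensate cools 100→T: 0.0348·4180·(T − 100) = 145.46(T − 100); original water: 5183.2(T − 37.2)
5328.7 T = 78648 + 14546 + 192815 = 286009
T ≈ 53.67 °C, under the boiling point, so the assumption holds.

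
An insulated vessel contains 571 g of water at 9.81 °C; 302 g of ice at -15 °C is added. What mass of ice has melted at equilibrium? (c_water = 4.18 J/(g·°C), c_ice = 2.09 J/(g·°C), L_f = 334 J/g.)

m_melted ≈ 41.8 g

Cooling the water to 0 °C releases 571·4.18·9.81 = 23414 J.
Of that, 302·2.09·15 = 9467.7 J goes to bring the ice to 0 °C, leaving 13947 J.
To melt every bit of ice: 302·334 = 100868 J.
13947 J < 100868 J, so only part of the ice melts and the system sits at 0 °C.
m_melted·334 = 13947  ⇒  m_melted ≈ 41.76 g.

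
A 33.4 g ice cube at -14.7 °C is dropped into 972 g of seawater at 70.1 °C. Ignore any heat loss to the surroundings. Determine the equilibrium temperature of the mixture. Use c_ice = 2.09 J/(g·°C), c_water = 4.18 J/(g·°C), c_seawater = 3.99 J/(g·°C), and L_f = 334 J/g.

T_f ≈ 64.6 °C

Energy balance with sensible and latent terms:
warm ice to 0 °C: 33.4×2.09×(0 − (-14.7)) = 1026.1
  melt ice: 33.4×334 = 11156
  warm the meltwater: 139.61 T
  seawater: 3878.3(T − 70.1)
4017.9 T = 271867 − 12182 = 259686
T ≈ 64.63 °C. Since T > 0 °C, the all-ice-melts assumption holds.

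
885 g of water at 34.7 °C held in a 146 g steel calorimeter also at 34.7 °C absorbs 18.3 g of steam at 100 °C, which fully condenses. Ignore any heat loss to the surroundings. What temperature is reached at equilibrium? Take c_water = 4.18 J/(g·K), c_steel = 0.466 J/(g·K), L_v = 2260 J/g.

T_f ≈ 46.8 °C

Conservation of energy gives ΣQ = 0:
condense steam: −18.3×2260 = −41358
  condensed water 100 °C→T: 76.49(T − 100)
  original water: 3699.3(T − 34.7)
  cup: 68.04(T − 34.7)
3843.8 T = 41358 + 7649.4 + 130727 = 179734
T ≈ 46.76 °C, under the boiling point, so the assumption holds.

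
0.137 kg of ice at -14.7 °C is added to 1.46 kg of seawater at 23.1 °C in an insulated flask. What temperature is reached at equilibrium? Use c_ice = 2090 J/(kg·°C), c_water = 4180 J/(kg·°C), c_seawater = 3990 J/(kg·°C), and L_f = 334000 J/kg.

T_f ≈ 13.2 °C

Sum of m c ΔT and latent-heat terms is zero:
warm ice to 0 °C: 0.137·2090·(0 − (-14.7)) = 4209.1; fusion: m_ice L_f = 0.137·334000 = 45758; meltwater 0→T: 0.137·4180·T = 572.66 T; seawater: 5825.4(T − 23.1)
6398.1 T = 134567 − 49967 = 84600
T ≈ 13.22 °C (positive, so assuming full melt was valid).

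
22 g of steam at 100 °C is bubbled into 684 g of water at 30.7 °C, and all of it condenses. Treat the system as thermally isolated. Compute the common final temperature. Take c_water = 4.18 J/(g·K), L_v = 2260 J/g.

Energy conservation, ΣQ = 0:
latent heat released on condensation: 22×2260 = 49720
  condensate cools 100→T: 22×4.18×(T − 100) = 91.96(T − 100)
  water warms: 684×4.18×(T − 30.7) = 2859.1(T − 30.7)
2951.1 T = 49720 + 9196 + 87775 = 146691
T ≈ 49.71 °C, under the boiling point, so the assumption holds.

T_f ≈ 49.7 °C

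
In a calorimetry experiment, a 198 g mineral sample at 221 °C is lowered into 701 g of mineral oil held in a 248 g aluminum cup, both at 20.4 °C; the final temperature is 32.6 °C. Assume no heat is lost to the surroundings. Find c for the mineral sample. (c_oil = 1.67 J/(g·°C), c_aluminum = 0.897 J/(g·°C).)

c ≈ 0.456 J/(g·°C)

Energy conservation, ΣQ = 0:
198×c×(32.6 − 221) + 701×1.67×(32.6 − 20.4) + 248×0.897×(32.6 − 20.4) = 0
-37303 c = -16996
c = -16996/-37303 ≈ 0.4556 J/(g·°C)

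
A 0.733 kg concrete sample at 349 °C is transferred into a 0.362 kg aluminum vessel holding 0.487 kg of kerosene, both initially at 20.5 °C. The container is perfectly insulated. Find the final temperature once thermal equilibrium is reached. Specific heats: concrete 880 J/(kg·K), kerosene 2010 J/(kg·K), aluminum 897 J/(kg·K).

Net heat exchanged in the isolated system is zero:
0.733×880×(T − 349) + 0.487×2010×(T − 20.5) + 0.362×897×(T − 20.5) = 0
645.04(T − 349) + 978.87(T − 20.5) + 324.71(T − 20.5) = 0
1948.6 T = 251842
T = 251842 / 1948.6 = 129 °C

T_f ≈ 129.2 °C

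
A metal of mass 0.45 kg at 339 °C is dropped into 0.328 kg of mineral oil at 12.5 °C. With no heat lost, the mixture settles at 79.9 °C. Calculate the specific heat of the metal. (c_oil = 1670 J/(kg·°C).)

m_s c (T_s − T_f) = m_oil c_oil (T_f − T_0):
0.45×c×(339 − 79.9) = 0.328×1670×(79.9 − 12.5)
116.6 c = 36919  ⇒  c ≈ 316.6 J/(kg·°C)

c ≈ 317 J/(kg·°C)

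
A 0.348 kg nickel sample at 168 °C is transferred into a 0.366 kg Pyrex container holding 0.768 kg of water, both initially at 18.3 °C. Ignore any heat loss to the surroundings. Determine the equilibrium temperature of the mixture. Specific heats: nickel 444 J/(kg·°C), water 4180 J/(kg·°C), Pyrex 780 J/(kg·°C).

Heat gained plus heat lost sum to zero:
0.348×444×(T − 168) + 0.768×4180×(T − 18.3) + 0.366×780×(T − 18.3) = 0
154.51(T − 168) + 3210.2(T − 18.3) + 285.48(T − 18.3) = 0
3650.2 T = 89930
T ≈ 24.64 °C

T_f ≈ 24.6 °C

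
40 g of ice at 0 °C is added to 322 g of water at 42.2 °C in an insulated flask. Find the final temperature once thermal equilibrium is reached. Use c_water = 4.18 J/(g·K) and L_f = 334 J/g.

Taking heat into each body as positive, Σ m c ΔT = 0:
melt ice: 40·334 = 13360; warm the meltwater: 167.2 T; water: 1346(T − 42.2)
1513.2 T = 56800 − 13360 = 43440
T ≈ 28.71 °C. Since T > 0 °C, the all-ice-melts assumption holds.

T_f ≈ 28.7 °C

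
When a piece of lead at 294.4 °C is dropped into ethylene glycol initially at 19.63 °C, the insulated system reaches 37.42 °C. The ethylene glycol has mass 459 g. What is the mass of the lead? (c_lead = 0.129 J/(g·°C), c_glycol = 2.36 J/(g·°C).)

m ≈ 581 g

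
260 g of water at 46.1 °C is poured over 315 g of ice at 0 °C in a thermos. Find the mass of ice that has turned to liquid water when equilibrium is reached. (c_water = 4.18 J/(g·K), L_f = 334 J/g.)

m_melted ≈ 150 g

Heat available from the water dropping to 0 °C: 260·4.18·46.1 = 50101 J.
Fully melting the ice requires m_ice L_f = 315·334 = 105210 J.
Since 50101 < 105210 J, not all the ice melts; equilibrium is at 0 °C.
Mass melted = 50101/334 ≈ 150 g.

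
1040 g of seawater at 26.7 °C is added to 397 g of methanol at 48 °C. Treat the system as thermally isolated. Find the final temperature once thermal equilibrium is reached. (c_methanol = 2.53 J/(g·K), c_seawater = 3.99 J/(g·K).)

T_f ≈ 30.9 °C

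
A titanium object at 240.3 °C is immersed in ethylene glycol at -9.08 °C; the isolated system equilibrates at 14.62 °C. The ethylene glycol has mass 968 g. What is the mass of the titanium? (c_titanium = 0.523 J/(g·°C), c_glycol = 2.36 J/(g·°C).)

Energy conservation, ΣQ = 0:
m×0.523×(14.62 − 240.3) + 968×2.36×(14.62 − (-9.08)) = 0
-118.03 m = -54142
m = -54142/-118.03 ≈ 458.7 g

m ≈ 459 g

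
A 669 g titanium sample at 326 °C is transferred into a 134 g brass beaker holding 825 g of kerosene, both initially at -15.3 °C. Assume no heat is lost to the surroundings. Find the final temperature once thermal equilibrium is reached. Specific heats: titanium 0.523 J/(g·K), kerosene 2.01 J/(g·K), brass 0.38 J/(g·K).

T_f ≈ 42.7 °C

T_f = Σ m_i c_i T_i / Σ m_i c_i:
T_f = (349.89·326 + 1658.2·(-15.3) + 50.92·(-15.3)) / (349.89 + 1658.2 + 50.92)
    = 87913 / 2059.1 ≈ 42.70 °C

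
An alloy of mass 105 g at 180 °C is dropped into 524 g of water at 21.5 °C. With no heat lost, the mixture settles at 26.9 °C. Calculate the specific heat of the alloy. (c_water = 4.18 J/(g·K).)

Heat lost by the alloy = heat gained by the water:
105×c×(180 − 26.9) = 524×4.18×(26.9 − 21.5)
16076 c = 11828  ⇒  c ≈ 0.7358 J/(g·K)

c ≈ 0.736 J/(g·K)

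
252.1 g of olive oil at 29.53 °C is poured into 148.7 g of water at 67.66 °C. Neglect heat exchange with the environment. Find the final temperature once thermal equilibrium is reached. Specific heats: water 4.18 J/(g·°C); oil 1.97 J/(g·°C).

T_f ≈ 50.7 °C

Set heat shed by the hot body equal to heat absorbed by the cold body:
148.7·4.18·(67.66 − T) = 252.1·1.97·(T − 29.53)
621.57(67.66 − T) = 496.64(T − 29.53)
1118.2 T = 56721  ⇒  T ≈ 50.72 °C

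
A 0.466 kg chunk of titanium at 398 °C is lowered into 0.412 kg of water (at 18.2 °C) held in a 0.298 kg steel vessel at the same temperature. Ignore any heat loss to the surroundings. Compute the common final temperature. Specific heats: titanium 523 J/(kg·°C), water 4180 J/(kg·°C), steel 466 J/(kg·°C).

T_f ≈ 62.2 °C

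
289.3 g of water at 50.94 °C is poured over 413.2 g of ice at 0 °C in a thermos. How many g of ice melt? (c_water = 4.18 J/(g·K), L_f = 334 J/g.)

m_melted ≈ 184 g

Heat available from the water dropping to 0 °C: 289.3×4.18×50.94 = 61600 J.
To melt every bit of ice: 413.2×334 = 138009 J.
That's not enough to melt it all — equilibrium is at 0 °C with ice remaining.
m_melted×334 = 61600  ⇒  m_melted ≈ 184.4 g.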